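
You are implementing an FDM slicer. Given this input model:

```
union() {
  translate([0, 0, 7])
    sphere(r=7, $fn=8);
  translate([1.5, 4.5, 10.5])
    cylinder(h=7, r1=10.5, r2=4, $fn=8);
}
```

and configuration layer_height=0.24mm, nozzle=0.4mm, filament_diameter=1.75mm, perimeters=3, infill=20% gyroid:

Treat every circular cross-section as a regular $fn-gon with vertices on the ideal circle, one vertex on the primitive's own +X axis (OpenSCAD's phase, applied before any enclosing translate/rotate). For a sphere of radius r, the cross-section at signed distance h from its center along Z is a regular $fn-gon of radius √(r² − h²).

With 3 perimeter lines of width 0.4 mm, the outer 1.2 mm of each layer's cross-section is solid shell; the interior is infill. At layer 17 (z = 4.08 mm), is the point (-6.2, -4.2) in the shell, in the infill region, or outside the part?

At z = 4.08 mm: the r=7 sphere slices to a regular 8-gon of circumradius 6.362 (√(r²−h²) with h=2.92 from center); the cone at (1.5, 4.5) is absent (z outside [10.5, 17.5]); Taking the union: only the r=7 sphere is present, so the union is just that shape — 1 connected region. Overall, the cross-section is a single solid region. The nearest boundary edge runs (-6.36, 0.00)→(-4.50, -4.50); distance from the point to it = 1.46 mm. The point is not inside any of the regions above, so it lies outside the cross-section (1.46 mm from the nearest boundary).

outside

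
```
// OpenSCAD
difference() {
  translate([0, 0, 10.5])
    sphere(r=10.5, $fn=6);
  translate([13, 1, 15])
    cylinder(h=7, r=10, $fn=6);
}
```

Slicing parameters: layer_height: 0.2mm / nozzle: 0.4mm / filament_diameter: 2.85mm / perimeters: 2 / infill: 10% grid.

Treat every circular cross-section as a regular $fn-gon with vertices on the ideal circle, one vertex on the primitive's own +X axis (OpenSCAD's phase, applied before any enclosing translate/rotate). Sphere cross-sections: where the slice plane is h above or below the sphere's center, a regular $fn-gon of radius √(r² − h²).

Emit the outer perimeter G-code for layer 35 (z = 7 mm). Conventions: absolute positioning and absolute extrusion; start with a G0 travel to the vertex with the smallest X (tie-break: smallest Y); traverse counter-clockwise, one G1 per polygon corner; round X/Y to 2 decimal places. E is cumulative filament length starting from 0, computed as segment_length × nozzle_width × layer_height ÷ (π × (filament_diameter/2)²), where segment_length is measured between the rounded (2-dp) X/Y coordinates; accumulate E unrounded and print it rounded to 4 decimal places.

G0 X-9.90 Y0.00 Z7.00
G1 X-4.95 Y-8.57 E0.1241
G1 X4.95 Y-8.57 E0.2483
G1 X9.90 Y0.00 E0.3724
G1 X4.95 Y8.57 E0.4965
G1 X-4.95 Y8.57 E0.6206
G1 X-9.90 Y0.00 E0.7447

At z = 7 mm: the r=10.5 sphere contributes a regular 6-gon of circumradius √(10.5²−3.5²) = 9.899; the cylinder at (13, 1) does not reach this height (z outside [15, 22]); Taking the first minus the rest: none of the subtracted shapes is present at this height, so the r=10.5 sphere is unchanged — 1 connected region. The outline is a single polygon with 6 vertices. Extrusion per mm of travel: 0.4 × 0.2 / (π × 1.425²) = 0.012540. Accumulating E over each segment gives final E = 0.7447.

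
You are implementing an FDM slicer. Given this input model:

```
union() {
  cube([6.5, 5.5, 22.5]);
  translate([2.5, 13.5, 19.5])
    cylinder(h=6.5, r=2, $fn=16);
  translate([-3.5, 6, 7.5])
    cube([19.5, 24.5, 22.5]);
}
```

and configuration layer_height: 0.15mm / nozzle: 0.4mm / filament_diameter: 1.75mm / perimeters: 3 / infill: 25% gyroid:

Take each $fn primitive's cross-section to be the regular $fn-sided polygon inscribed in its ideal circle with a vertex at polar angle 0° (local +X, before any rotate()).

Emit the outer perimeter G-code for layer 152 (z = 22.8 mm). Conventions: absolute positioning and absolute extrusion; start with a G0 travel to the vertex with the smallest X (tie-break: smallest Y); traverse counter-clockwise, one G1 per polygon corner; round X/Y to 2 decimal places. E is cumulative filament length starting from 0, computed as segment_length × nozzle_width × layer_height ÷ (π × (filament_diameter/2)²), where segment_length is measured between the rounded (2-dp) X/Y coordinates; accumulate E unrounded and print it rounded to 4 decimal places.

At z = 22.8 mm: the cube is not intersected at this z (z outside [0, 22.5]); the r=2 cylinder at (2.5, 13.5) gives a regular 16-gon of circumradius 2 (constant along its height); the 19.5×24.5 cube at (-3.5, 6) contributes its full rectangle; Merging all regions: the r=2 cylinder at (2.5, 13.5) lies entirely inside the 19.5×24.5 cube at (-3.5, 6), so the union is just the 19.5×24.5 cube at (-3.5, 6) — 1 connected region. The outline is a single polygon with 4 vertices. Extrusion per mm of travel: 0.4 × 0.15 / (π × 0.875²) = 0.024945. Accumulating E over each segment gives final E = 2.1952.

G0 X-3.50 Y6.00 Z22.80
G1 X16.00 Y6.00 E0.4864
G1 X16.00 Y30.50 E1.0976
G1 X-3.50 Y30.50 E1.5840
G1 X-3.50 Y6.00 E2.1952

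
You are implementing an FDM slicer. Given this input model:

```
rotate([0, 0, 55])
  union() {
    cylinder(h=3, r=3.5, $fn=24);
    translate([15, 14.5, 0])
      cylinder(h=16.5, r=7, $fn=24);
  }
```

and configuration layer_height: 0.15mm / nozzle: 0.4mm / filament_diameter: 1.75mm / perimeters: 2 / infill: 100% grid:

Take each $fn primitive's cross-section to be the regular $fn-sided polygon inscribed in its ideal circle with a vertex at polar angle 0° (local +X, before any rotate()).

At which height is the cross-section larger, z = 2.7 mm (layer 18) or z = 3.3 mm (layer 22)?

layer 18 (z = 2.7 mm)

Layer 18 (z = 2.7): the r=3.5 cylinder contributes a regular 24-gon of circumradius 3.5 (area = (24/2)·3.500²·sin(360°/24) = 38.05 mm²); the r=7 cylinder at (15, 14.5) gives a regular 24-gon of circumradius 7 (constant along its height) (area = (24/2)·7.000²·sin(360°/24) = 152.19 mm²); Combining (union): the 2 present regions are separate (no shared area or edge), so areas and boundary lengths simply add and each stays a separate island — area = 190.23 mm²; (rotated 55° about Z; rotation is an isometry so areas/perimeters/island counts are preserved). So its area = 190.23 mm². Layer 22 (z = 3.3): the cylinder does not reach this height (z outside [0, 3]); the cylinder at (15, 14.5): section is a regular 24-gon, circumradius r=7 (area = (24/2)·7.000²·sin(360°/24) = 152.19 mm²); Combining (union): only the r=7 cylinder at (15, 14.5) is present, so the union is just that shape — area = 152.19 mm²; (rotated 55° about Z; rotation is an isometry so areas/perimeters/island counts are preserved). So its area = 152.19 mm². Layer 18 is larger (190.23 vs 152.19 mm²).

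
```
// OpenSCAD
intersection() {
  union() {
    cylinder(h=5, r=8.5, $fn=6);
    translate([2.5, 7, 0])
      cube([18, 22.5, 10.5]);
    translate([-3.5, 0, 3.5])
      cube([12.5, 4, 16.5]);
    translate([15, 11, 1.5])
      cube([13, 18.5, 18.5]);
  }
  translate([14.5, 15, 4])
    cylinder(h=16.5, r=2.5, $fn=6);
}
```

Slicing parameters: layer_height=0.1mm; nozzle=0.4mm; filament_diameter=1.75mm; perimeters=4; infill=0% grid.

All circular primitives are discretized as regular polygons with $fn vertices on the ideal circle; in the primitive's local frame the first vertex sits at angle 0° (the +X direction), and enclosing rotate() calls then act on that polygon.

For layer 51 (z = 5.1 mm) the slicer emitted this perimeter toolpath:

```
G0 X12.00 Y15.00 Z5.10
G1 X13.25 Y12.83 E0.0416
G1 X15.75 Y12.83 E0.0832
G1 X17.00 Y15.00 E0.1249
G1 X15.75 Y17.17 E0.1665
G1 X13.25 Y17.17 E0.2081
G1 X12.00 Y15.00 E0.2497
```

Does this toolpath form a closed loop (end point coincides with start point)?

yes

Start point (G0): (12.00, 15.00). End point (last G1): the path returns to the start — closed.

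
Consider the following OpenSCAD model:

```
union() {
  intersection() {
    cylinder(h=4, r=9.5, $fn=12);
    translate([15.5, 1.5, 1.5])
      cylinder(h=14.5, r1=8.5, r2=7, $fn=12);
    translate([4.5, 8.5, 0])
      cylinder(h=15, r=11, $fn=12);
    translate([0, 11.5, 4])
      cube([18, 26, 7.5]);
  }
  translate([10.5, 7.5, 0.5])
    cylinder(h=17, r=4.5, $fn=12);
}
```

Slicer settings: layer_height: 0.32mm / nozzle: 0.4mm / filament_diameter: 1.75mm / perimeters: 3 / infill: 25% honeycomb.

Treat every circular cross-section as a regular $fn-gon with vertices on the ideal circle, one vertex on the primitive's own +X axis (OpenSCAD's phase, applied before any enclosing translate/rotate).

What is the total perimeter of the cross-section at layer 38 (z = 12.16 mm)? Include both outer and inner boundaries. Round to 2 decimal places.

At z = 12.16 mm: the cylinder is not intersected at this z (z outside [0, 4]); the cone at (15.5, 1.5) contributes a regular 12-gon of circumradius 7.397 (interpolated between r1=8.5 and r2=7 at t=0.735) (perimeter = 2·12·7.397·sin(180°/12) = 45.95 mm); the r=11 cylinder at (4.5, 8.5) gives a regular 12-gon of circumradius 11 (constant along its height) (perimeter = 2·12·11.000·sin(180°/12) = 68.33 mm); the cube at (0, 11.5) does not reach this height (z outside [4, 11.5]); Keeping only the common overlap: at least one operand is absent at this height, so nothing remains; the r=4.5 cylinder at (10.5, 7.5) gives a regular 12-gon of circumradius 4.5 (constant along its height) (perimeter = 2·12·4.500·sin(180°/12) = 27.95 mm); Combining (union): only the r=4.5 cylinder at (10.5, 7.5) is present, so the union is just that shape — boundary = 27.95 mm. Overall, the cross-section is a single solid region. Total boundary length (outer) = 27.95 mm.

27.95 mm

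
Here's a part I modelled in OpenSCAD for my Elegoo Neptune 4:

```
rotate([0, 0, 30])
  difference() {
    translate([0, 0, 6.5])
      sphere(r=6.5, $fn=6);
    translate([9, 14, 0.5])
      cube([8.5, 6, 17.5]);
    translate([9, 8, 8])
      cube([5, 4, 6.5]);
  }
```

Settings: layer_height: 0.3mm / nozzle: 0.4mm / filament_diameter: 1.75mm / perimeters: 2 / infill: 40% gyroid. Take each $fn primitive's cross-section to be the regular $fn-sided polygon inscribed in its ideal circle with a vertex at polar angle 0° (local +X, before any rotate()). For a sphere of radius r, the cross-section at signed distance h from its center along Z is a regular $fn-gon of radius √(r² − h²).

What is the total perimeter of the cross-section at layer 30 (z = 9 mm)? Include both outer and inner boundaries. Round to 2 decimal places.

At z = 9 mm: the sphere: section is a regular 6-gon, circumradius = √(r²−h²) = √(6.5²−2.5²) = 6.000 (perimeter = 2·6·6.000·sin(180°/6) = 36.00 mm); the cube at (9, 14) (footprint 8.5×6) is included at this height (perimeter 29.00 mm); the cube at (9, 8) is present — its section is the full 5×4 rectangle (perimeter 18.00 mm); After the difference (first − rest): starting from the r=6.5 sphere, the 8.5×6 cube at (9, 14) misses the remaining region (no effect); the 5×4 cube at (9, 8) misses the remaining region (no effect) — boundary = 36.00 mm; (whole slice rotated 30° about Z — lengths, areas and connectivity unchanged). Overall, the cross-section is a single solid region. Total boundary length (outer) = 36.00 mm.

36.00 mm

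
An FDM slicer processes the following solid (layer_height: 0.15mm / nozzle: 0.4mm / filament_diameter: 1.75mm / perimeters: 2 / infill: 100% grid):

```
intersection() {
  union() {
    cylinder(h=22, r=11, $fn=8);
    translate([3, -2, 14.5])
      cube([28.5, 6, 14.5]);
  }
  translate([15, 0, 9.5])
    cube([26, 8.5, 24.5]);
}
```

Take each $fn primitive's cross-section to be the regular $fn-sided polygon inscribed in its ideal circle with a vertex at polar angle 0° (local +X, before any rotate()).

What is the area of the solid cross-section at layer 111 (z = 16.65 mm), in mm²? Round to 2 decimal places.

66.00 mm²

At z = 16.65 mm: the r=11 cylinder gives a regular 8-gon of circumradius 11 (constant along its height) (area = (8/2)·11.000²·sin(360°/8) = 342.24 mm²); the cube at (3, -2) is present — its section is the full 28.5×6 rectangle (area 171.00 mm²); Taking the union: the regions partially overlap — summed areas 513.24 mm² minus the doubly-counted overlap 43.86 mm² gives 469.38 mm² — area = 469.38 mm²; the cube at (15, 0) is present — its section is the full 26×8.5 rectangle (area 221.00 mm²); Keeping only the common overlap: the 26×8.5 cube at (15, 0) partially overlaps that combined region; clipping to the common part keeps 66.00 mm² — area = 66.00 mm². Overall, the cross-section is a single solid region. Net area = 66.00 mm².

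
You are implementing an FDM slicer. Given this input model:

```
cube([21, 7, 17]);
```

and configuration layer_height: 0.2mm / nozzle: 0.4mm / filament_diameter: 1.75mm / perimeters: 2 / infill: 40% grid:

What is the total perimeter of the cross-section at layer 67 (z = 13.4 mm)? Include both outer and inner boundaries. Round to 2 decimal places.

56.00 mm

At z = 13.4 mm: the 21×7 cube contributes its full rectangle (perimeter 56.00 mm). Overall, the cross-section is a single solid region. Total boundary length (outer) = 56.00 mm.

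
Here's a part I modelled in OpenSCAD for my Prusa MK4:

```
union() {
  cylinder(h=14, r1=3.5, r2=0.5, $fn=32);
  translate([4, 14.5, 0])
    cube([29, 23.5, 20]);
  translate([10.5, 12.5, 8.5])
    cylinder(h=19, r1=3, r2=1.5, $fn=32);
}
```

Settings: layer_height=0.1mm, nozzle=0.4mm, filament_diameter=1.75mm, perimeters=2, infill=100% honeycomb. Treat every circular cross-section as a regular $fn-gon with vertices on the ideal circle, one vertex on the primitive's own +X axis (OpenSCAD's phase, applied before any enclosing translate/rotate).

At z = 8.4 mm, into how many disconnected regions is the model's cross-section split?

At z = 8.4 mm: the cone: at t=0.600 of its height the radius interpolates to r₁+(r₂−r₁)t = 1.700, giving a regular 32-gon of that circumradius; the 29×23.5 cube at (4, 14.5) contributes its full rectangle; the cone at (10.5, 12.5) does not reach this height (z outside [8.5, 27.5]); Taking the union: the 2 present regions are separate (no shared area or edge), so areas and boundary lengths simply add and each stays a separate island — 2 connected regions. The result has 2 disconnected regions.

2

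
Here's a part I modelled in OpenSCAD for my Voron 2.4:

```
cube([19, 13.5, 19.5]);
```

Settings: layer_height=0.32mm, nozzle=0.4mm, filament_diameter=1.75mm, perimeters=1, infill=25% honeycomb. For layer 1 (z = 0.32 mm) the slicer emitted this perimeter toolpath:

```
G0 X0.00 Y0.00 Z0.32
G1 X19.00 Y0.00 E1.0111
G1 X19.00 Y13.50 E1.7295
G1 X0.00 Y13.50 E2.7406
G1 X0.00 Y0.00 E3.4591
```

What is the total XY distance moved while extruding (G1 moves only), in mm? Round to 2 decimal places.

65.00 mm

Sum the Euclidean lengths of each G1 segment: total = 65.00 mm.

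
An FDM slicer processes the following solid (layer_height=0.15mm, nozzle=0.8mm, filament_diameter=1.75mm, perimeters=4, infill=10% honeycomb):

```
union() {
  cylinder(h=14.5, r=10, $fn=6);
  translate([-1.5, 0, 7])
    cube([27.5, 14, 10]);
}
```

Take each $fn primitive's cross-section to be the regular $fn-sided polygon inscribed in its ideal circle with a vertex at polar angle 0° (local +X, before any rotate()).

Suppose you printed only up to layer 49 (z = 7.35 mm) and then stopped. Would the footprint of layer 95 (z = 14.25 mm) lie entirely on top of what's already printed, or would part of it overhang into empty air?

entirely on top

Compare the two slices. At z = 7.35: the r=10 cylinder contributes a regular 6-gon of circumradius 10 (area = (6/2)·10.000²·sin(360°/6) = 259.81 mm²); the cube at (-1.5, 0) (footprint 27.5×14) is included at this height (area 385.00 mm²); Taking the union: the regions partially overlap — summed areas 644.81 mm² minus the doubly-counted overlap 77.94 mm² gives 566.87 mm² — area = 566.87 mm². At z = 14.25: the cylinder: section is a regular 6-gon, circumradius r=10 (area = (6/2)·10.000²·sin(360°/6) = 259.81 mm²); the cube at (-1.5, 0) is present — its section is the full 27.5×14 rectangle (area 385.00 mm²); Merging all regions: the regions partially overlap — summed areas 644.81 mm² minus the doubly-counted overlap 77.94 mm² gives 566.87 mm² — area = 566.87 mm². Checking containment: the cross-section at z = 14.25 is a subset of the cross-section at z = 7.35.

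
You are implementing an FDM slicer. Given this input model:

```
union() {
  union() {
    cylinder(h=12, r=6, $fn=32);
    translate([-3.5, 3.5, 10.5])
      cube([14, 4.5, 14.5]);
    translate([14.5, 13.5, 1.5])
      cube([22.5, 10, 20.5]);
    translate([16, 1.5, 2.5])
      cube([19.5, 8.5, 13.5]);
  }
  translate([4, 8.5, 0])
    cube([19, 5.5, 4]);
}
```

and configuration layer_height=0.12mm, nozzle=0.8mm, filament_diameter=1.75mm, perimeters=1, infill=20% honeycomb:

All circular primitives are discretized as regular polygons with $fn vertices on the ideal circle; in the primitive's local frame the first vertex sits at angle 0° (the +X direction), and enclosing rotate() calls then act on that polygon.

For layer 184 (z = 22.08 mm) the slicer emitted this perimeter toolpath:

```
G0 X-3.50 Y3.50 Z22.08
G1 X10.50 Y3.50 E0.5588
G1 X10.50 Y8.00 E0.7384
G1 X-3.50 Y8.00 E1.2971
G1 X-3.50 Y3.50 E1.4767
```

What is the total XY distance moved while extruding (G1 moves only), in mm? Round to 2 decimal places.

37.00 mm

Sum the Euclidean lengths of each G1 segment: total = 37.00 mm.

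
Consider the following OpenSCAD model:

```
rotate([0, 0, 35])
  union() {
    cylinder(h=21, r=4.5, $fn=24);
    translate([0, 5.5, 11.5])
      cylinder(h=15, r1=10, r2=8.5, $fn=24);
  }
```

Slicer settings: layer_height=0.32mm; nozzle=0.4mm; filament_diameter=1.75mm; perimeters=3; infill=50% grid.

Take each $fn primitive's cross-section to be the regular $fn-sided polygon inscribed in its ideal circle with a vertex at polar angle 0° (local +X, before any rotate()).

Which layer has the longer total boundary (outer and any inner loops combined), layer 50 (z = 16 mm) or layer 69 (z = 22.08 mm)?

Layer 50 (z = 16): the r=4.5 cylinder gives a regular 24-gon of circumradius 4.5 (constant along its height) (perimeter = 2·24·4.500·sin(180°/24) = 28.19 mm); the cone at (0, 5.5): at t=0.300 of its height the radius interpolates to r₁+(r₂−r₁)t = 9.550, giving a regular 24-gon of that circumradius (perimeter = 2·24·9.550·sin(180°/24) = 59.83 mm); Taking the union: the regions partially overlap (shared area 61.17 mm²), so the edge portions inside another operand are dropped and the merged outline is re-measured after clipping — boundary = 60.11 mm; (rotated 35° about Z; rotation is an isometry so areas/perimeters/island counts are preserved). So its perimeter = 60.11 mm. Layer 69 (z = 22.08): the cylinder is absent (z outside [0, 21]); the cone at (0, 5.5) (r1=10→r2=8.5) has section circumradius 8.942 here — a regular 24-gon (perimeter = 2·24·8.942·sin(180°/24) = 56.02 mm); Merging all regions: only the cone at (0, 5.5) is present, so the union is just that shape — boundary = 56.02 mm; (whole slice rotated 35° about Z — lengths, areas and connectivity unchanged). So its perimeter = 56.02 mm. Layer 50 is larger (60.11 vs 56.02 mm).

layer 50 (z = 16 mm)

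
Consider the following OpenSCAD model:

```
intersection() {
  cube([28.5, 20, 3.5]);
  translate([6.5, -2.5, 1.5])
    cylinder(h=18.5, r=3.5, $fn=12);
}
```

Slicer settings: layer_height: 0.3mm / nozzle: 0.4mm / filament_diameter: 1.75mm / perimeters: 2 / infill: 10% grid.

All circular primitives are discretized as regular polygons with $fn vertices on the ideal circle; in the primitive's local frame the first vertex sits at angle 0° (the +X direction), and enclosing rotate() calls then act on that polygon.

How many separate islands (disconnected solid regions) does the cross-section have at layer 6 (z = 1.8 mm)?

1

At z = 1.8 mm: the 28.5×20 cube contributes its full rectangle; the cylinder at (6.5, -2.5): section is a regular 12-gon, circumradius r=3.5; Keeping only the common overlap: the r=3.5 cylinder at (6.5, -2.5) partially overlaps the 28.5×20 cube; clipping to the common part keeps 2.96 mm² — 1 connected region. Overall, the cross-section is a single solid region. Island count = 1.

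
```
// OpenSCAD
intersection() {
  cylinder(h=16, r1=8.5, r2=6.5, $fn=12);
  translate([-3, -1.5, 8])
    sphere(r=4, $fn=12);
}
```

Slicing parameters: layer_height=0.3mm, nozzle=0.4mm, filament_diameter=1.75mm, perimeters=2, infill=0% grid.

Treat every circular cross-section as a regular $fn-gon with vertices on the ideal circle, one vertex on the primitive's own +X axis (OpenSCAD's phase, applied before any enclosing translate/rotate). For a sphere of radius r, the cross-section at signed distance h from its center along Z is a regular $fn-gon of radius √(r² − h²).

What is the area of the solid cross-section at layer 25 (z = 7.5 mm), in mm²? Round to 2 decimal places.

47.25 mm²

At z = 7.5 mm: the cone: at t=0.469 of its height the radius interpolates to r₁+(r₂−r₁)t = 7.562, giving a regular 12-gon of that circumradius (area = (12/2)·7.562²·sin(360°/12) = 171.57 mm²); the r=4 sphere at (-3, -1.5) contributes a regular 12-gon of circumradius √(4²−0.5²) = 3.969 (area = (12/2)·3.969²·sin(360°/12) = 47.25 mm²); After intersecting: the r=4 sphere at (-3, -1.5) lies inside the cone, so the common part is the r=4 sphere at (-3, -1.5) itself — area = 47.25 mm². Overall, the cross-section is a single solid region. Net area = 47.25 mm².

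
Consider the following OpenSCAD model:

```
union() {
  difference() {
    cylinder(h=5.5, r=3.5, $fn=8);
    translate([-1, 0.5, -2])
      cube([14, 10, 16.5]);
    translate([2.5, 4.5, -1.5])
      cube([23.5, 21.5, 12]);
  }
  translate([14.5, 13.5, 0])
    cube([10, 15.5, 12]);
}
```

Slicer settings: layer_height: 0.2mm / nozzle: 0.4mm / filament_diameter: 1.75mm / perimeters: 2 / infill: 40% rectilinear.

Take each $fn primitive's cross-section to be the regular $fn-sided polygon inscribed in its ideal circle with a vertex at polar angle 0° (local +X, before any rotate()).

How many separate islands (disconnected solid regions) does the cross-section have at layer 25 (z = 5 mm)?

2

At z = 5 mm: the r=3.5 cylinder gives a regular 8-gon of circumradius 3.5 (constant along its height); the 14×10 cube at (-1, 0.5) contributes its full rectangle; the cube at (2.5, 4.5) is present — its section is the full 23.5×21.5 rectangle; After the difference (first − rest): starting from the r=3.5 cylinder, the 14×10 cube at (-1, 0.5) partially overlaps it — only the 9.76 mm² overlap (of its 140.00 mm²) is removed, clipping the outline; the 23.5×21.5 cube at (2.5, 4.5) misses the remaining region (no effect) — 1 connected region; the 10×15.5 cube at (14.5, 13.5) contributes its full rectangle; Merging all regions: the 2 present regions are separate (no shared area or edge), so areas and boundary lengths simply add and each stays a separate island — 2 connected regions. Overall, the cross-section has 2 separate islands. Island count = 2.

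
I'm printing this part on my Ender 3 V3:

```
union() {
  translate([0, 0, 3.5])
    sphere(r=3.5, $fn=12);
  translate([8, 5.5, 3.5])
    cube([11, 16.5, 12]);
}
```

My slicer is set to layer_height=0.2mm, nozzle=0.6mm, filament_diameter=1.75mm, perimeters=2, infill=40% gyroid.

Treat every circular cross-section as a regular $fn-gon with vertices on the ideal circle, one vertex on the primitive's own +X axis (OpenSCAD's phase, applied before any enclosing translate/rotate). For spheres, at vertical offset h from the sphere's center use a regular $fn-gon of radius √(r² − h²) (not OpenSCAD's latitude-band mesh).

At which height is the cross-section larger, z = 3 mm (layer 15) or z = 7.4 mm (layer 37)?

layer 37 (z = 7.4 mm)

Layer 15 (z = 3): the r=3.5 sphere contributes a regular 12-gon of circumradius √(3.5²−0.5²) = 3.464 (area = (12/2)·3.464²·sin(360°/12) = 36.00 mm²); the cube at (8, 5.5) is absent (z outside [3.5, 15.5]); Merging all regions: only the r=3.5 sphere is present, so the union is just that shape — area = 36.00 mm². So its area = 36.00 mm². Layer 37 (z = 7.4): the sphere is absent (|z−center|=3.900 > r=3.5); the cube at (8, 5.5) (footprint 11×16.5) is included at this height (area 181.50 mm²); Combining (union): only the 11×16.5 cube at (8, 5.5) is present, so the union is just that shape — area = 181.50 mm². So its area = 181.50 mm². Layer 37 is larger (181.50 vs 36.00 mm²).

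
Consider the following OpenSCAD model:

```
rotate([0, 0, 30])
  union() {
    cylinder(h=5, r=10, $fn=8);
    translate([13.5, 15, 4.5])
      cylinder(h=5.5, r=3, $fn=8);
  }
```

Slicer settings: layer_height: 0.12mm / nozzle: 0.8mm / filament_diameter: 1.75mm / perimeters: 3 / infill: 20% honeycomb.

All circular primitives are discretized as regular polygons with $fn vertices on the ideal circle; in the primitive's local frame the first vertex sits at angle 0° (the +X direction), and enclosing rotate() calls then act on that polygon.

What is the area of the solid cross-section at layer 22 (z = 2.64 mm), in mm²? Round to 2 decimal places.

At z = 2.64 mm: the r=10 cylinder contributes a regular 8-gon of circumradius 10 (area = (8/2)·10.000²·sin(360°/8) = 282.84 mm²); the cylinder at (13.5, 15) does not reach this height (z outside [4.5, 10]); Combining (union): only the r=10 cylinder is present, so the union is just that shape — area = 282.84 mm²; (whole slice rotated 30° about Z — lengths, areas and connectivity unchanged). Overall, the cross-section is a single solid region. Net area = 282.84 mm².

282.84 mm²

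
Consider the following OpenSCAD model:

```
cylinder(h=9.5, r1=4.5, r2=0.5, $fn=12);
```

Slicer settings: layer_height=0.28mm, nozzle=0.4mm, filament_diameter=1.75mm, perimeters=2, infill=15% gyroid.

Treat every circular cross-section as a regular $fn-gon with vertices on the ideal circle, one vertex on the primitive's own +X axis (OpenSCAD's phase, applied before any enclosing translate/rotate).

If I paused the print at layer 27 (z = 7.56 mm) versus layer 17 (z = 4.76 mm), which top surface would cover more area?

Layer 27 (z = 7.56): the cone contributes a regular 12-gon of circumradius 1.317 (interpolated between r1=4.5 and r2=0.5 at t=0.796) (area = (12/2)·1.317²·sin(360°/12) = 5.20 mm²). So its area = 5.20 mm². Layer 17 (z = 4.76): the cone (r1=4.5→r2=0.5) has section circumradius 2.496 here — a regular 12-gon (area = (12/2)·2.496²·sin(360°/12) = 18.69 mm²). So its area = 18.69 mm². Layer 17 is larger (18.69 vs 5.20 mm²).

layer 17 (z = 4.76 mm)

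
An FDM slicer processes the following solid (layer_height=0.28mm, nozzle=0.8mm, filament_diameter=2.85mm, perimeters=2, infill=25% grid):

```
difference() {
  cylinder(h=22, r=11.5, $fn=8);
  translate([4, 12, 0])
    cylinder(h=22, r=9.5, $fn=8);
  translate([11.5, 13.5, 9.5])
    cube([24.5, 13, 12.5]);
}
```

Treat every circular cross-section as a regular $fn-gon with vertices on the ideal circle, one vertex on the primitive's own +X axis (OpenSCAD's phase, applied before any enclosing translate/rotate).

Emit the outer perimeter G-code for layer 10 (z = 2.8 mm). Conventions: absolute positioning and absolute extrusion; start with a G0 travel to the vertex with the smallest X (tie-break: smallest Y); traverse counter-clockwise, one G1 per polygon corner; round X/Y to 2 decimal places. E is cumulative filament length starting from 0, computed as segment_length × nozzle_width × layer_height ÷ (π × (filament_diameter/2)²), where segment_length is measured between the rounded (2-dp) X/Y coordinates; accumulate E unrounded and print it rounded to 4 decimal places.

G0 X-11.50 Y0.00 Z2.80
G1 X-8.13 Y-8.13 E0.3090
G1 X0.00 Y-11.50 E0.6180
G1 X8.13 Y-8.13 E0.9271
G1 X11.50 Y0.00 E1.2361
G1 X9.52 Y4.79 E1.4181
G1 X4.00 Y2.50 E1.6279
G1 X-2.72 Y5.28 E1.8833
G1 X-4.52 Y9.63 E2.0486
G1 X-8.13 Y8.13 E2.1858
G1 X-11.50 Y0.00 E2.4949

At z = 2.8 mm: the r=11.5 cylinder contributes a regular 8-gon of circumradius 11.5; the r=9.5 cylinder at (4, 12) gives a regular 8-gon of circumradius 9.5 (constant along its height); the cube at (11.5, 13.5) is not intersected at this z (z outside [9.5, 22]); Subtracting the remaining from the first: starting from the r=11.5 cylinder, the r=9.5 cylinder at (4, 12) partially overlaps it — only the 76.84 mm² overlap (of its 255.27 mm²) is removed, clipping the outline — 1 connected region. The outline is a single polygon with 10 vertices. Extrusion per mm of travel: 0.8 × 0.28 / (π × 1.425²) = 0.035113. Accumulating E over each segment gives final E = 2.4949.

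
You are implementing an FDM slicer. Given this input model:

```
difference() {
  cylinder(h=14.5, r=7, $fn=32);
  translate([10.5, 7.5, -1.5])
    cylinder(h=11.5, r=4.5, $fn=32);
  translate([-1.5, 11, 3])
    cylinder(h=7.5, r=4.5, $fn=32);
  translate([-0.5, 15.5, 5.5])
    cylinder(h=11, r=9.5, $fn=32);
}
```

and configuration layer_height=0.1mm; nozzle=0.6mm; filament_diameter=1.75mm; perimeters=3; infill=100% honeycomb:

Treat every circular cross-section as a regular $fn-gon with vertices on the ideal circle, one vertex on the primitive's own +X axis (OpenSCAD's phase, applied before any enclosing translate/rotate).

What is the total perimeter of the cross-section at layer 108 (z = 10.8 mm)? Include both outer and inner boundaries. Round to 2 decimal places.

At z = 10.8 mm: the r=7 cylinder gives a regular 32-gon of circumradius 7 (constant along its height) (perimeter = 2·32·7.000·sin(180°/32) = 43.91 mm); the cylinder at (10.5, 7.5) is absent (z outside [-1.5, 10]); the cylinder at (-1.5, 11) does not reach this height (z outside [3, 10.5]); the cylinder at (-0.5, 15.5): section is a regular 32-gon, circumradius r=9.5 (perimeter = 2·32·9.500·sin(180°/32) = 59.59 mm); Taking the first minus the rest: starting from the r=7 cylinder, the r=9.5 cylinder at (-0.5, 15.5) partially overlaps it — only the 3.41 mm² overlap (of its 281.71 mm²) is removed, clipping the outline — boundary = 43.85 mm. Overall, the cross-section is a single solid region. Total boundary length (outer) = 43.85 mm.

43.85 mm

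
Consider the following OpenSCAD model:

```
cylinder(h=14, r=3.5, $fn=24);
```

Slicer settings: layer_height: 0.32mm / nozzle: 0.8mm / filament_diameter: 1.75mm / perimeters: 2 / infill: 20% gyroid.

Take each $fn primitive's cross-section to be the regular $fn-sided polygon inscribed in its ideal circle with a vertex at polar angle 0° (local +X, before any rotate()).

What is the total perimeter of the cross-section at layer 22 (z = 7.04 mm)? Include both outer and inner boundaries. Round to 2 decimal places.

21.93 mm

At z = 7.04 mm: the r=3.5 cylinder contributes a regular 24-gon of circumradius 3.5 (perimeter = 2·24·3.500·sin(180°/24) = 21.93 mm). Overall, the cross-section is a single solid region. Total boundary length (outer) = 21.93 mm.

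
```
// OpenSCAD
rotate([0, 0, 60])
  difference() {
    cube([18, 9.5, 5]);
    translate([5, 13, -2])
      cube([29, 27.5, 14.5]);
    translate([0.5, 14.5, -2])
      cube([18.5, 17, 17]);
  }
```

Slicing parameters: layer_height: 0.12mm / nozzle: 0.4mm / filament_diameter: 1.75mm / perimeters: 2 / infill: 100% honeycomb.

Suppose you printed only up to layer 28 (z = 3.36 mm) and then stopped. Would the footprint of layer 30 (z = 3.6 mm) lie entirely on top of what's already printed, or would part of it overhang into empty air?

entirely on top

Compare the two slices. At z = 3.36: the cube (footprint 18×9.5) is included at this height (area 171.00 mm²); the cube at (5, 13) (footprint 29×27.5) is included at this height (area 797.50 mm²); the cube at (0.5, 14.5) (footprint 18.5×17) is included at this height (area 314.50 mm²); Subtracting the remaining from the first: starting from the 18×9.5 cube (171.00 mm²), the 29×27.5 cube at (5, 13) misses the remaining region (no effect); the 18.5×17 cube at (0.5, 14.5) misses the remaining region (no effect) — area = 171.00 mm²; (rotated 60° about Z; rotation is an isometry so areas/perimeters/island counts are preserved). At z = 3.6: the cube (footprint 18×9.5) is included at this height (area 171.00 mm²); the cube at (5, 13) (footprint 29×27.5) is included at this height (area 797.50 mm²); the cube at (0.5, 14.5) is present — its section is the full 18.5×17 rectangle (area 314.50 mm²); Subtracting the remaining from the first: starting from the 18×9.5 cube (171.00 mm²), the 29×27.5 cube at (5, 13) misses the remaining region (no effect); the 18.5×17 cube at (0.5, 14.5) misses the remaining region (no effect) — area = 171.00 mm²; (whole slice rotated 60° about Z — lengths, areas and connectivity unchanged). Checking containment: the cross-section at z = 3.6 is a subset of the cross-section at z = 3.36.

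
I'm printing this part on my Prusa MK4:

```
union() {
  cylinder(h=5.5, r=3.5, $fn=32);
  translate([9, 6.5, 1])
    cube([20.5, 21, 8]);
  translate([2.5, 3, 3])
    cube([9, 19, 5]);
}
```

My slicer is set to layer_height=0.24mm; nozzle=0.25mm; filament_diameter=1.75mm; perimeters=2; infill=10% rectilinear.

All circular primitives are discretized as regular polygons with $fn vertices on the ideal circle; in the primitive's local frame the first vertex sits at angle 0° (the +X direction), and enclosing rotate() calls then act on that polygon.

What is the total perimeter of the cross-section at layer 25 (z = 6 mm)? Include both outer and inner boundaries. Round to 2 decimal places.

103.00 mm

At z = 6 mm: the cylinder does not reach this height (z outside [0, 5.5]); the cube at (9, 6.5) is present — its section is the full 20.5×21 rectangle (perimeter 83.00 mm); the cube at (2.5, 3) is present — its section is the full 9×19 rectangle (perimeter 56.00 mm); Merging all regions: the regions partially overlap (shared area 38.75 mm²), so the edge portions inside another operand are dropped and the merged outline is re-measured after clipping — boundary = 103.00 mm. Overall, the cross-section is a single solid region. Total boundary length (outer) = 103.00 mm.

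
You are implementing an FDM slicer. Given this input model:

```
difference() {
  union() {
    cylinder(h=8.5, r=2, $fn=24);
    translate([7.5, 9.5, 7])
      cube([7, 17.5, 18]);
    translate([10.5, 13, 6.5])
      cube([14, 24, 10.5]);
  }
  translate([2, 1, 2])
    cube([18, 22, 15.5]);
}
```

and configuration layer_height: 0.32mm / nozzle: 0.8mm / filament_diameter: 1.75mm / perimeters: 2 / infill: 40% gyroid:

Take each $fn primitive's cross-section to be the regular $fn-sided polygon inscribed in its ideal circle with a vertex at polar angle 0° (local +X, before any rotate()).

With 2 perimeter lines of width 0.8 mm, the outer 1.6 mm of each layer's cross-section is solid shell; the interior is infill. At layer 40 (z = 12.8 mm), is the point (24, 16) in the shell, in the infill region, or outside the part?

shell

At z = 12.8 mm: the cylinder does not reach this height (z outside [0, 8.5]); the cube at (7.5, 9.5) is present — its section is the full 7×17.5 rectangle; the cube at (10.5, 13) is present — its section is the full 14×24 rectangle; Combining (union): the regions partially overlap (shared area 56.00 mm²), so overlapping operands fuse into one piece — 1 connected region; the cube at (2, 1) (footprint 18×22) is included at this height; After the difference (first − rest): starting from that combined region, the 18×22 cube at (2, 1) partially overlaps it — only the 149.50 mm² overlap (of its 396.00 mm²) is removed, clipping the outline — 1 connected region. Overall, the cross-section is a single solid region. The nearest boundary edge runs (24.50, 37.00)→(24.50, 13.00); distance from the point to it = 0.50 mm. The point is inside the cross-section, 0.50 mm from the nearest boundary — within the 1.6 mm shell band (2 × 0.8).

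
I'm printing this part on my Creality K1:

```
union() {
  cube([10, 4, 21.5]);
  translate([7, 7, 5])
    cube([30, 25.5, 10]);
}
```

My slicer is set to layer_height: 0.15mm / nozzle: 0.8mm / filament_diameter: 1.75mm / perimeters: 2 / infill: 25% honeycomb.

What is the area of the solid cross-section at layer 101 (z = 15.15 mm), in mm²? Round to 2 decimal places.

40.00 mm²

At z = 15.15 mm: the cube is present — its section is the full 10×4 rectangle (area 40.00 mm²); the cube at (7, 7) is absent (z outside [5, 15]); Merging all regions: only the 10×4 cube is present, so the union is just that shape — area = 40.00 mm². Overall, the cross-section is a single solid region. Net area = 40.00 mm².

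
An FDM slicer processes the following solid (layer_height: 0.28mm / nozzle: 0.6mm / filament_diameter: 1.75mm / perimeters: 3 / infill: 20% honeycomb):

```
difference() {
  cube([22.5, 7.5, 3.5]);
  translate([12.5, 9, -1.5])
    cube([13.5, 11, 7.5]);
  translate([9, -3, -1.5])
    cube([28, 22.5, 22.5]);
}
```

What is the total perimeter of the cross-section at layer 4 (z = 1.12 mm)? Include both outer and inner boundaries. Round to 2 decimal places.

33.00 mm

At z = 1.12 mm: the 22.5×7.5 cube contributes its full rectangle (perimeter 60.00 mm); the 13.5×11 cube at (12.5, 9) contributes its full rectangle (perimeter 49.00 mm); the cube at (9, -3) is present — its section is the full 28×22.5 rectangle (perimeter 101.00 mm); Taking the first minus the rest: starting from the 22.5×7.5 cube, the 13.5×11 cube at (12.5, 9) misses the remaining region (no effect); the 28×22.5 cube at (9, -3) partially overlaps it — only the 101.25 mm² overlap (of its 630.00 mm²) is removed, clipping the outline — boundary = 33.00 mm. Overall, the cross-section is a single solid region. Total boundary length (outer) = 33.00 mm.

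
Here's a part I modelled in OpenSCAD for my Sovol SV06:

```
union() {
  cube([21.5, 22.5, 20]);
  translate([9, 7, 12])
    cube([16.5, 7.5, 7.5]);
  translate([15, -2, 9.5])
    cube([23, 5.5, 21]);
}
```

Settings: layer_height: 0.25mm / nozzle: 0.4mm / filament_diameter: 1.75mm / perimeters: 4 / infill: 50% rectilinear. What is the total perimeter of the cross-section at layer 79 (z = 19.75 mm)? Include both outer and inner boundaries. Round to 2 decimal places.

125.00 mm

At z = 19.75 mm: the cube is present — its section is the full 21.5×22.5 rectangle (perimeter 88.00 mm); the cube at (9, 7) is not intersected at this z (z outside [12, 19.5]); the cube at (15, -2) (footprint 23×5.5) is included at this height (perimeter 57.00 mm); Merging all regions: the regions partially overlap (shared area 22.75 mm²), so the edge portions inside another operand are dropped and the merged outline is re-measured after clipping — boundary = 125.00 mm. Overall, the cross-section is a single solid region. Total boundary length (outer) = 125.00 mm.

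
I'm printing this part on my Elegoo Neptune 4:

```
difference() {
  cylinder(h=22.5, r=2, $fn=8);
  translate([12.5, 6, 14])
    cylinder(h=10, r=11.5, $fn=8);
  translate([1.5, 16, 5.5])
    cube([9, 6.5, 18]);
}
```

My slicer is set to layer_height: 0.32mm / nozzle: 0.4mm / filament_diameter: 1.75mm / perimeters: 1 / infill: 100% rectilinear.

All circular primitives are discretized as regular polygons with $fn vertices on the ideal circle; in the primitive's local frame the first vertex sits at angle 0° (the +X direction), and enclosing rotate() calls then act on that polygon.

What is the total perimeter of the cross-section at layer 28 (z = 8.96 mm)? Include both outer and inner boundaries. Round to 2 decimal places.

At z = 8.96 mm: the r=2 cylinder contributes a regular 8-gon of circumradius 2 (perimeter = 2·8·2.000·sin(180°/8) = 12.25 mm); the cylinder at (12.5, 6) is not intersected at this z (z outside [14, 24]); the 9×6.5 cube at (1.5, 16) contributes its full rectangle (perimeter 31.00 mm); After the difference (first − rest): starting from the r=2 cylinder, the 9×6.5 cube at (1.5, 16) misses the remaining region (no effect) — boundary = 12.25 mm. Overall, the cross-section is a single solid region. Total boundary length (outer) = 12.25 mm.

12.25 mm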